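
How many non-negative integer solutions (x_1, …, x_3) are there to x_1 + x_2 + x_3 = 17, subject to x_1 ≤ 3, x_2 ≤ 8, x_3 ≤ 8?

6

Without the upper bounds there are C(19,2) = 171 ways to split 17 among 3 variables.
Subtract solutions that violate a single cap (substitute x_i' = x_i − (cap_i+1)): x_1 ≥ 4 gives C(15,2) = 105; x_2 ≥ 9 gives C(10,2) = 45; x_3 ≥ 9 gives C(10,2) = 45. Together 195.
Add back pairs where two caps are both exceeded: 15 + 15 + 0 = 30.
By inclusion–exclusion the count is 171 − 195 + 30 = 6.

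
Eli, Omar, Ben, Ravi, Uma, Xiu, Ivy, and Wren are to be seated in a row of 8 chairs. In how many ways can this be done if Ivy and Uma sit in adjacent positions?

10080

Place the 6 others and the Ivy-Uma pair as 7 objects in a line; the pair has 2 internal arrangements.
So the count is 2·(7)! = 10080.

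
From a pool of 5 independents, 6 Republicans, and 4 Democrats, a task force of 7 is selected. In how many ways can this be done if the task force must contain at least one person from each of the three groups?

5949

Total 7-person selections from all 15: C(15,7) = 6435.
Selections missing a whole group: no independents → C(10,7) = 120; no Republicans → C(9,7) = 36; no Democrats → C(11,7) = 330.
Add back selections omitting two groups (i.e. drawn from a single group): C(5,7) + C(6,7) + C(4,7) = 0.
By inclusion–exclusion: 6435 − 486 + 0 = 5949.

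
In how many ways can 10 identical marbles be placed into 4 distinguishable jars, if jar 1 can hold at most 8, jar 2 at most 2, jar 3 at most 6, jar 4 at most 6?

Without the upper bounds there are C(13,3) = 286 ways to split 10 among 4 jars.
Subtract solutions that violate a single cap (substitute x_i' = x_i − (cap_i+1)): x_1 ≥ 9 gives C(4,3) = 4; x_2 ≥ 3 gives C(10,3) = 120; x_3 ≥ 7 gives C(6,3) = 20; x_4 ≥ 7 gives C(6,3) = 20. Together 164.
Add back pairs where two caps are both exceeded: 0 + 0 + 0 + 1 + 1 + 0 = 2.
By inclusion–exclusion the count is 286 − 164 + 2 = 124.

124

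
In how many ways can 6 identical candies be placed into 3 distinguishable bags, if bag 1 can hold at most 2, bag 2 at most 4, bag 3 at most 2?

Without the upper bounds there are C(8,2) = 28 ways to split 6 among 3 bags.
Subtract solutions that violate a single cap (substitute x_i' = x_i − (cap_i+1)): x_1 ≥ 3 gives C(5,2) = 10; x_2 ≥ 5 gives C(3,2) = 3; x_3 ≥ 3 gives C(5,2) = 10. Together 23.
Add back pairs where two caps are both exceeded: 0 + 1 + 0 = 1.
By inclusion–exclusion the count is 28 − 23 + 1 = 6.

6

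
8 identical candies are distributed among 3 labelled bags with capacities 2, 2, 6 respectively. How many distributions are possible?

6

By stars and bars, unrestricted non-negative solutions to x_1+…+x_3 = 8 number C(8+2,2) = 45.
Subtract solutions that violate a single cap (substitute x_i' = x_i − (cap_i+1)): x_1 ≥ 3 gives C(7,2) = 21; x_2 ≥ 3 gives C(7,2) = 21; x_3 ≥ 7 gives C(3,2) = 3. Together 45.
Add back pairs where two caps are both exceeded: 6 + 0 + 0 = 6.
By inclusion–exclusion the count is 45 − 45 + 6 = 6.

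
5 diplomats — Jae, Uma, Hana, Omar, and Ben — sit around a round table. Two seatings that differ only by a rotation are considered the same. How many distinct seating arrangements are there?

24

Fix one person's seat to break rotational symmetry; the remaining 4 people can be arranged in (4)! = 24 ways.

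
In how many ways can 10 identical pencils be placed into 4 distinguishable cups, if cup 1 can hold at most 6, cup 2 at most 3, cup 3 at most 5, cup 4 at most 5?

Without the upper bounds there are C(13,3) = 286 ways to split 10 among 4 cups.
Subtract solutions that violate a single cap (substitute x_i' = x_i − (cap_i+1)): x_1 ≥ 7 gives C(6,3) = 20; x_2 ≥ 4 gives C(9,3) = 84; x_3 ≥ 6 gives C(7,3) = 35; x_4 ≥ 6 gives C(7,3) = 35. Together 174.
Add back pairs where two caps are both exceeded: 0 + 0 + 0 + 1 + 1 + 0 = 2.
By inclusion–exclusion the count is 286 − 174 + 2 = 114.

114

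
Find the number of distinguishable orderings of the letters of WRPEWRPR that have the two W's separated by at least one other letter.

Total arrangements of WRPEWRPR: 8!/(3!·2!·2!) = 1680.
Arrangements with the W's together: treat WW as one letter, giving (7)!/(3!·2!) = 420.
Hence 1680 − 420 = 1260.

1260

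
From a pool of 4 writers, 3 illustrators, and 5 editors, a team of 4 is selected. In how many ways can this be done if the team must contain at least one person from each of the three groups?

270

Unrestricted: C(12,4) = 495 ways to pick any 4 of the 12.
Subtract selections that omit an entire group: no writers → C(8,4) = 70; no illustrators → C(9,4) = 126; no editors → C(7,4) = 35.
Add back selections omitting two groups (i.e. drawn from a single group): C(4,4) + C(3,4) + C(5,4) = 6.
By inclusion–exclusion: 495 − 231 + 6 = 270.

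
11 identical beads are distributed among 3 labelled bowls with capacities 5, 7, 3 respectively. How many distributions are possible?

Without the upper bounds there are C(13,2) = 78 ways to split 11 among 3 bowls.
Subtract solutions that violate a single cap (substitute x_i' = x_i − (cap_i+1)): x_1 ≥ 6 gives C(7,2) = 21; x_2 ≥ 8 gives C(5,2) = 10; x_3 ≥ 4 gives C(9,2) = 36. Together 67.
Add back pairs where two caps are both exceeded: 0 + 3 + 0 = 3.
By inclusion–exclusion the count is 78 − 67 + 3 = 14.

14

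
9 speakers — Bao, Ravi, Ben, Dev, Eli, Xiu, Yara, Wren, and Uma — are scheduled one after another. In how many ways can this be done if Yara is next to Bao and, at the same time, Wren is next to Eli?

20160

Treat {Yara,Bao} as one block (2 orders) and {Wren,Eli} as another (2 orders).
That leaves 7 units to arrange: 2 × 2 × 7! = 4 × 5040 = 20160.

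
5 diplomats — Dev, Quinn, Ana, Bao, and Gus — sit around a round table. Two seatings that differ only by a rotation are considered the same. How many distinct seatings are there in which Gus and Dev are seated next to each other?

12

Glue Gus and Dev into a block (2 internal orders). Seating 4 units around a circle gives (3)! arrangements.
So 2 × (3)! = 2 × 6 = 12.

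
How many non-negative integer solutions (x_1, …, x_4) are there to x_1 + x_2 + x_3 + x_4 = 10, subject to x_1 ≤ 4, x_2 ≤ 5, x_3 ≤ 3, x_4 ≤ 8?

112

Ignoring the caps, the number of non-negative solutions to x_1+…+x_4 = 10 is C(13,3) = 286.
Subtract solutions that violate a single cap (substitute x_i' = x_i − (cap_i+1)): x_1 ≥ 5 gives C(8,3) = 56; x_2 ≥ 6 gives C(7,3) = 35; x_3 ≥ 4 gives C(9,3) = 84; x_4 ≥ 9 gives C(4,3) = 4. Together 179.
Add back pairs where two caps are both exceeded: 0 + 4 + 0 + 1 + 0 + 0 = 5.
By inclusion–exclusion the count is 286 − 179 + 5 = 112.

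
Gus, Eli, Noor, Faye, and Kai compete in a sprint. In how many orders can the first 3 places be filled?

60

There are 5 choices for 1st place, 4 for 2nd, and 3 for 3rd.
That gives 5 × 4 × 3 = 60.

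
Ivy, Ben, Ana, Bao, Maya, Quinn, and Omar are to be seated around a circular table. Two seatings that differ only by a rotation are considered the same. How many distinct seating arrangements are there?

720

Around a circle, 7 distinct people have 7!/7 = (6)! = 720 rotationally distinct seatings.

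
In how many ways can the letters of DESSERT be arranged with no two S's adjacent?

There are 7!/(2!·2!) = 1260 arrangements of DESSERT in total.
Arrangements with the S's together: treat SS as one letter, giving (6)!/(2!) = 360.
Subtracting, 1260 − 360 = 900 arrangements keep the S's apart.

900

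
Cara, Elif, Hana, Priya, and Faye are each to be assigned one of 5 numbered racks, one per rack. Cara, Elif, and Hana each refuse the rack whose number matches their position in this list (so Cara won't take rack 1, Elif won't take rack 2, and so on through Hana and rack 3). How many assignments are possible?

Let Aᵢ (for i ∈ {1, 2, 3}) be the placements that put person i in their forbidden rack. Any j of these fix j positions, leaving (5−j)! ways to fill the rest, and there are C(3,j) ways to pick which j.
By inclusion–exclusion, the number of valid placements is Σ_{j=0}^{3} (−1)^j C(3,j)·(5−j)!.
Computing: 120 − 72 + 18 − 2 = 64.

64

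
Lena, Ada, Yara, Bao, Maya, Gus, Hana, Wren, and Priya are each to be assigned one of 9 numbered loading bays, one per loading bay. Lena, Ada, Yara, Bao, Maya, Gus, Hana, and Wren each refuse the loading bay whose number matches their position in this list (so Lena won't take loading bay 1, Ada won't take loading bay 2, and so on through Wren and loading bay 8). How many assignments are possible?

Let Aᵢ (for 1 ≤ i ≤ 8) be the placements that put person i in their forbidden loading bay. Any j of these fix j positions, leaving (9−j)! ways to fill the rest, and there are C(8,j) ways to pick which j.
By inclusion–exclusion, the number of valid placements is Σ_{j=0}^{8} (−1)^j C(8,j)·(9−j)!.
Computing: 362880 − 322560 + 141120 − 40320 + 8400 − 1344 + 168 − 16 + 1 = 148329.

148329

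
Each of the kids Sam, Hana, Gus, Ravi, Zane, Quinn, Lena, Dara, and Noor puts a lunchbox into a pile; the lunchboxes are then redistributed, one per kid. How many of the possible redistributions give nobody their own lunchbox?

This is the derangement count D_9: permutations of 9 items with no fixed point.
By inclusion–exclusion this is Σ_{j=0}^{9} (−1)^j C(9,j)·(9−j)!.
Computing: 362880 − 362880 + 181440 − 60480 + 15120 − 3024 + 504 − 72 + 9 − 1 = 133496.

133496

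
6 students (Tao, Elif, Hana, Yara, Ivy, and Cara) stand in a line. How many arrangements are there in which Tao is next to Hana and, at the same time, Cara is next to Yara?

96

Treat {Tao,Hana} as one block (2 orders) and {Cara,Yara} as another (2 orders).
That leaves 4 units to arrange: 2 × 2 × 4! = 4 × 24 = 96.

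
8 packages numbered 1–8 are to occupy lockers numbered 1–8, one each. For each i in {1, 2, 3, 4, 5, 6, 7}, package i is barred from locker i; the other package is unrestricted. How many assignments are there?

16687

Let Aᵢ (for 1 ≤ i ≤ 7) be the placements that put package i in its forbidden locker. Any j of these fix j positions, leaving (8−j)! ways to fill the rest, and there are C(7,j) ways to pick which j.
By inclusion–exclusion, the number of valid placements is Σ_{j=0}^{7} (−1)^j C(7,j)·(8−j)!.
Computing: 40320 − 35280 + 15120 − 4200 + 840 − 126 + 14 − 1 = 16687.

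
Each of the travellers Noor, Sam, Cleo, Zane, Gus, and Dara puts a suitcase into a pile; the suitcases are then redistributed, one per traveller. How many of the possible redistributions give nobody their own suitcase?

Let Aᵢ be the assignments in which traveller i gets their own suitcase. We want the size of the complement of A₁∪…∪A_6.
By inclusion–exclusion this is Σ_{j=0}^{6} (−1)^j C(6,j)·(6−j)!.
Computing: 720 − 720 + 360 − 120 + 30 − 6 + 1 = 265.

265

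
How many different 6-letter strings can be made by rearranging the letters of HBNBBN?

60

HBNBBN has 6 letters with B appearing 3 times and N appearing twice.
So there are 6! / (3!·2!) = 60 distinguishable arrangements.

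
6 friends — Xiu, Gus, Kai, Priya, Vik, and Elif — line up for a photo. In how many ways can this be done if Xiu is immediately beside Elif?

Treat {Xiu, Elif} as a single unit. There are 5 units to order, and the pair itself can be ordered 2 ways.
That gives 2 × 5! = 2 × 120 = 240.

240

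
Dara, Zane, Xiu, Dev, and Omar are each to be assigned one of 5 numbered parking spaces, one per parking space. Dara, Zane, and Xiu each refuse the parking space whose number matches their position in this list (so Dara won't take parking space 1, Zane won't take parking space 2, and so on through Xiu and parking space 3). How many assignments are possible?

Let Aᵢ (for i ∈ {1, 2, 3}) be the placements that put person i in their forbidden parking space. Any j of these fix j positions, leaving (5−j)! ways to fill the rest, and there are C(3,j) ways to pick which j.
By inclusion–exclusion, the number of valid placements is Σ_{j=0}^{3} (−1)^j C(3,j)·(5−j)!.
Computing: 120 − 72 + 18 − 2 = 64.

64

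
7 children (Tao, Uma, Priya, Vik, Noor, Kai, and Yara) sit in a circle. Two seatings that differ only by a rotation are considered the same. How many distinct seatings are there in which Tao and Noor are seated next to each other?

240

Treat {Tao, Noor} as one unit (2 internal orders) and seat the resulting 6 units around the table: (5)! circular arrangements.
So 2 × (5)! = 2 × 120 = 240.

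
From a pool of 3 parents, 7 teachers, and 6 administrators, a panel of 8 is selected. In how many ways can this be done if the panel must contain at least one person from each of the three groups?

11529

Unrestricted: C(16,8) = 12870 ways to pick any 8 of the 16.
Subtract selections that omit an entire group: no parents → C(13,8) = 1287; no teachers → C(9,8) = 9; no administrators → C(10,8) = 45.
Add back selections omitting two groups (i.e. drawn from a single group): C(3,8) + C(7,8) + C(6,8) = 0.
By inclusion–exclusion: 12870 − 1341 + 0 = 11529.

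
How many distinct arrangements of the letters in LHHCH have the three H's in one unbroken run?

Treat the 3 copies of H as a single block. The multiset to arrange is then {HHH, C, L}, 3 items in all.
All 3 items are distinct, so there are (3)! = 6 arrangements.

6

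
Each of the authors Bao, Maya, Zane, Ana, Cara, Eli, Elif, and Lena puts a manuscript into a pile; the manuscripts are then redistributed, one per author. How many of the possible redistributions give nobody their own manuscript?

14833

This is the derangement count D_8: permutations of 8 items with no fixed point.
By inclusion–exclusion this is Σ_{j=0}^{8} (−1)^j C(8,j)·(8−j)!.
Computing: 40320 − 40320 + 20160 − 6720 + 1680 − 336 + 56 − 8 + 1 = 14833.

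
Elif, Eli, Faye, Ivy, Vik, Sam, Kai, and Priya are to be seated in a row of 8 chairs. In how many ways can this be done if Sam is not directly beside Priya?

There are 8! = 40320 arrangements in all. If Sam and Priya are adjacent, merging them into one block gives 2·(7)! = 10080 arrangements.
Complementary counting: 40320 − 10080 = 30240.

30240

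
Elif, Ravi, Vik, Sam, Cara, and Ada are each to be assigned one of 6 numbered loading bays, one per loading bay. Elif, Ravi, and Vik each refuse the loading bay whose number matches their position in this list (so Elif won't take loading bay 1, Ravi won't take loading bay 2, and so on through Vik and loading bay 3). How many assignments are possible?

Let Aᵢ (for i ∈ {1, 2, 3}) be the placements that put person i in their forbidden loading bay. Any j of these fix j positions, leaving (6−j)! ways to fill the rest, and there are C(3,j) ways to pick which j.
By inclusion–exclusion, the number of valid placements is Σ_{j=0}^{3} (−1)^j C(3,j)·(6−j)!.
Computing: 720 − 360 + 72 − 6 = 426.

426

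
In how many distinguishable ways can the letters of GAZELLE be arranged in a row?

1260

GAZELLE has 7 letters with E appearing twice and L appearing twice.
Dividing 7! = 5040 by 2!·2! = 4 for the repeated letters gives 1260.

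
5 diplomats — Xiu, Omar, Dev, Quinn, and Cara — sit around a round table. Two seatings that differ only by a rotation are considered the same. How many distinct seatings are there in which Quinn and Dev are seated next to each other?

Treat {Quinn, Dev} as one unit (2 internal orders) and seat the resulting 4 units around the table: (3)! circular arrangements.
So 2 × (3)! = 2 × 6 = 12.

12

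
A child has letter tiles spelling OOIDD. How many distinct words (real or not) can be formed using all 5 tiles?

30

OOIDD has 5 letters with D appearing twice and O appearing twice.
Dividing 5! = 120 by 2!·2! = 4 for the repeated letters gives 30.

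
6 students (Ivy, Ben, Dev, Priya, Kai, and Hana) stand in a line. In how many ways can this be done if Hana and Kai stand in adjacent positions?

240

Glue Hana and Kai into one block (2 internal orders), leaving 5 units to arrange in a row.
So the count is 2·(5)! = 240.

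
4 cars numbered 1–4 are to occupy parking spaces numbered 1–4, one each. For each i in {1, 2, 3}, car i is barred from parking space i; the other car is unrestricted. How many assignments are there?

Let Aᵢ (for i ∈ {1, 2, 3}) be the placements that put car i in its forbidden parking space. Any j of these fix j positions, leaving (4−j)! ways to fill the rest, and there are C(3,j) ways to pick which j.
By inclusion–exclusion, the number of valid placements is Σ_{j=0}^{3} (−1)^j C(3,j)·(4−j)!.
Computing: 24 − 18 + 6 − 1 = 11.

11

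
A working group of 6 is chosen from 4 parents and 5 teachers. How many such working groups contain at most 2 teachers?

Split by how many teachers are chosen (0 through 2).
Sum: C(5,0)·C(4,6) + C(5,1)·C(4,5) + C(5,2)·C(4,4) = 0 + 0 + 10 = 10.

10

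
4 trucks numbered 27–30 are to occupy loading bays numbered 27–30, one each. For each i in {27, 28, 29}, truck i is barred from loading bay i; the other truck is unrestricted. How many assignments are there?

11

Let Aᵢ (for i ∈ {27, 28, 29}) be the placements that put truck i in its forbidden loading bay. Any j of these fix j positions, leaving (4−j)! ways to fill the rest, and there are C(3,j) ways to pick which j.
By inclusion–exclusion, the number of valid placements is Σ_{j=0}^{3} (−1)^j C(3,j)·(4−j)!.
Computing: 24 − 18 + 6 − 1 = 11.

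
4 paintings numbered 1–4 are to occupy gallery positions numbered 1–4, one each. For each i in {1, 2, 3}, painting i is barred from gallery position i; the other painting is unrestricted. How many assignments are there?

11

Let Aᵢ (for i ∈ {1, 2, 3}) be the placements that put painting i in its forbidden gallery position. Any j of these fix j positions, leaving (4−j)! ways to fill the rest, and there are C(3,j) ways to pick which j.
By inclusion–exclusion, the number of valid placements is Σ_{j=0}^{3} (−1)^j C(3,j)·(4−j)!.
Computing: 24 − 18 + 6 − 1 = 11.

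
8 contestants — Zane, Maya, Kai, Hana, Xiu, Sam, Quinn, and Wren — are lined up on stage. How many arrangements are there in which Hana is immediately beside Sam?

Place the 6 others and the Hana-Sam pair as 7 objects in a line; the pair has 2 internal arrangements.
That gives 2 × 7! = 2 × 5040 = 10080.

10080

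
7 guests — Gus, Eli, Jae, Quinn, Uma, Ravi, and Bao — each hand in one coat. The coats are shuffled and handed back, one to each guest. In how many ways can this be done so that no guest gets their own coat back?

This is the derangement count D_7: permutations of 7 items with no fixed point.
By inclusion–exclusion this is Σ_{j=0}^{7} (−1)^j C(7,j)·(7−j)!.
Computing: 5040 − 5040 + 2520 − 840 + 210 − 42 + 7 − 1 = 1854.

1854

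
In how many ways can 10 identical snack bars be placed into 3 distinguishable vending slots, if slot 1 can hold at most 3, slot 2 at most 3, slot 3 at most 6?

Without the upper bounds there are C(12,2) = 66 ways to split 10 among 3 vending slots.
Subtract solutions that violate a single cap (substitute x_i' = x_i − (cap_i+1)): x_1 ≥ 4 gives C(8,2) = 28; x_2 ≥ 4 gives C(8,2) = 28; x_3 ≥ 7 gives C(5,2) = 10. Together 66.
Add back pairs where two caps are both exceeded: 6 + 0 + 0 = 6.
By inclusion–exclusion the count is 66 − 66 + 6 = 6.

6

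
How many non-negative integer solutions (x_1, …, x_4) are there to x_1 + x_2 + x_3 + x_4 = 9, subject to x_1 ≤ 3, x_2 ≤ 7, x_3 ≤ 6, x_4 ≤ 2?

76

By stars and bars, unrestricted non-negative solutions to x_1+…+x_4 = 9 number C(9+3,3) = 220.
Subtract solutions that violate a single cap (substitute x_i' = x_i − (cap_i+1)): x_1 ≥ 4 gives C(8,3) = 56; x_2 ≥ 8 gives C(4,3) = 4; x_3 ≥ 7 gives C(5,3) = 10; x_4 ≥ 3 gives C(9,3) = 84. Together 154.
Add back pairs where two caps are both exceeded: 0 + 0 + 10 + 0 + 0 + 0 = 10.
By inclusion–exclusion the count is 220 − 154 + 10 = 76.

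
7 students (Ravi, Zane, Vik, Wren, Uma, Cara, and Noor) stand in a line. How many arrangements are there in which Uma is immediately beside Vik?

Place the 5 others and the Uma-Vik pair as 6 objects in a line; the pair has 2 internal arrangements.
That gives 2 × 6! = 2 × 720 = 1440.

1440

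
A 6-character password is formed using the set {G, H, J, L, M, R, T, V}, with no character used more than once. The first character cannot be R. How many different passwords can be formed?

The first character has 8−1 = 7 choices (anything except R).
The remaining 5 characters are filled from the other 7 symbols without repetition: 7 × 6 × 5 × 4 × 3 = 2520.
Total: 7 × 2520 = 17640.

17640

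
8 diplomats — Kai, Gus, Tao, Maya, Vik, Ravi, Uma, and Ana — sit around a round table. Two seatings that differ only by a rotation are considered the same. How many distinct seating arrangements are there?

5040

Fix one person's seat to break rotational symmetry; the remaining 7 people can be arranged in (7)! = 5040 ways.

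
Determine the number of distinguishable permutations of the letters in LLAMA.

30

Letter multiplicities in LLAMA: A×2, L×2, M×1.
Dividing 5! = 120 by 2!·2! = 4 for the repeated letters gives 30.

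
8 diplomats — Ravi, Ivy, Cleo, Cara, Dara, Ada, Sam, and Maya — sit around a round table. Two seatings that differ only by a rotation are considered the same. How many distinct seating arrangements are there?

Seat Ravi anywhere (absorbing the rotational symmetry), then permute the other 7: (7)! = 5040.

5040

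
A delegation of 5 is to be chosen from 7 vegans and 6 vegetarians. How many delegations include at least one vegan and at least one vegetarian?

1260

With no constraint there are C(13,5) = 1287 possible selections.
Subtract selections that omit an entire group: no vegans → C(6,5) = 6; no vegetarians → C(7,5) = 21.
Both groups omitted at once is impossible, so 1287 − 27 = 1260.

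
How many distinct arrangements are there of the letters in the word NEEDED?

The 6 letters of NEEDED have repeats: D appearing twice and E appearing 3 times.
The number of distinct arrangements is 6!/(3!·2!) = 720/12 = 60.

60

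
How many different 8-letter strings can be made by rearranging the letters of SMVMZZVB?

5040

SMVMZZVB has 8 letters with M appearing twice, V appearing twice, and Z appearing twice.
Dividing 8! = 40320 by 2!·2!·2! = 8 for the repeated letters gives 5040.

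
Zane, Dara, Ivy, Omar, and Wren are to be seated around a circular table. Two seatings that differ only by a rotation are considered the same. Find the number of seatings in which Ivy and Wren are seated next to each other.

Treat {Ivy, Wren} as one unit (2 internal orders) and seat the resulting 4 units around the table: (3)! circular arrangements.
So 2 × (3)! = 2 × 6 = 12.

12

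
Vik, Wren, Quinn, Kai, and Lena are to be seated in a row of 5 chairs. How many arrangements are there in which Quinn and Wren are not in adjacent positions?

There are 5! = 120 arrangements in all. If Quinn and Wren are adjacent, merging them into one block gives 2·(4)! = 48 arrangements.
So 120 − 48 = 72 arrangements keep them apart.

72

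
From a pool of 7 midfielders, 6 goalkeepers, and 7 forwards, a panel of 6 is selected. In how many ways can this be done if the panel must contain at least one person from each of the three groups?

32340

Unrestricted: C(20,6) = 38760 ways to pick any 6 of the 20.
Selections missing a whole group: no midfielders → C(13,6) = 1716; no goalkeepers → C(14,6) = 3003; no forwards → C(13,6) = 1716.
Add back selections omitting two groups (i.e. drawn from a single group): C(7,6) + C(6,6) + C(7,6) = 15.
By inclusion–exclusion: 38760 − 6435 + 15 = 32340.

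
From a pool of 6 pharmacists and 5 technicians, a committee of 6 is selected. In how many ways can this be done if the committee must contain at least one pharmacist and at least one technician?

With no constraint there are C(11,6) = 462 possible selections.
Selections missing a whole group: no pharmacists → C(5,6) = 0; no technicians → C(6,6) = 1.
Both groups omitted at once is impossible, so 462 − 1 = 461.

461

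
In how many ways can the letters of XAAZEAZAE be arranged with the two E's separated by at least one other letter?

2940

There are 9!/(4!·2!·2!) = 3780 arrangements of XAAZEAZAE in total.
Arrangements with the E's together: treat EE as one letter, giving (8)!/(4!·2!) = 840.
Hence 3780 − 840 = 2940.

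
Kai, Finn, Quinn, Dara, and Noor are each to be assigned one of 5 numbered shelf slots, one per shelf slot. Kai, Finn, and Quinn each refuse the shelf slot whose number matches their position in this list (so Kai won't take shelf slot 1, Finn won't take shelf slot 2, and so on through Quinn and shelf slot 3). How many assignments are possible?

Let Aᵢ (for i ∈ {1, 2, 3}) be the placements that put person i in their forbidden shelf slot. Any j of these fix j positions, leaving (5−j)! ways to fill the rest, and there are C(3,j) ways to pick which j.
By inclusion–exclusion, the number of valid placements is Σ_{j=0}^{3} (−1)^j C(3,j)·(5−j)!.
Computing: 120 − 72 + 18 − 2 = 64.

64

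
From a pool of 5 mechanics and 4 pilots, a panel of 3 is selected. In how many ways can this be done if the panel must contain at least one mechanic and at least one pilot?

70

Unrestricted: C(9,3) = 84 ways to pick any 3 of the 9.
Subtract selections that omit an entire group: no mechanics → C(4,3) = 4; no pilots → C(5,3) = 10.
Both groups omitted at once is impossible, so 84 − 14 = 70.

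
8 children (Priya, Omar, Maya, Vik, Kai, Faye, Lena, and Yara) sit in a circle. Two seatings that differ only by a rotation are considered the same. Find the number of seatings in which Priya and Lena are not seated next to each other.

3600

All circular seatings of 8 people number (7)! = 5040.
Those with Priya next to Lena: fuse the pair into one unit and seat 7 units around a circle — 2·(6)! = 1440.
Subtracting, 5040 − 1440 = 3600.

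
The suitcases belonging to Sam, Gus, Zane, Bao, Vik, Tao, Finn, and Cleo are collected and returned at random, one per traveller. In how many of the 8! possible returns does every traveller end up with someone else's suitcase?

14833

Count assignments avoiding every fixed point. For any j of the 8 travellers fixed to their own suitcase, the other 8−j can be arranged in (8−j)! ways.
By inclusion–exclusion this is Σ_{j=0}^{8} (−1)^j C(8,j)·(8−j)!.
Computing: 40320 − 40320 + 20160 − 6720 + 1680 − 336 + 56 − 8 + 1 = 14833.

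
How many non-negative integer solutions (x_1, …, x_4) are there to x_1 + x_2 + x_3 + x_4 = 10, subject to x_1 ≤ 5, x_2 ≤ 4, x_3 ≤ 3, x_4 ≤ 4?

65

By stars and bars, unrestricted non-negative solutions to x_1+…+x_4 = 10 number C(10+3,3) = 286.
Subtract solutions that violate a single cap (substitute x_i' = x_i − (cap_i+1)): x_1 ≥ 6 gives C(7,3) = 35; x_2 ≥ 5 gives C(8,3) = 56; x_3 ≥ 4 gives C(9,3) = 84; x_4 ≥ 5 gives C(8,3) = 56. Together 231.
Add back pairs where two caps are both exceeded: 0 + 1 + 0 + 4 + 1 + 4 = 10.
By inclusion–exclusion the count is 286 − 231 + 10 = 65.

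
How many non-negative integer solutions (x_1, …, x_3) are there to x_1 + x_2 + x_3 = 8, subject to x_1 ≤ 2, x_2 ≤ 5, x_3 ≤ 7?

17

Ignoring the caps, the number of non-negative solutions to x_1+…+x_3 = 8 is C(10,2) = 45.
Subtract solutions that violate a single cap (substitute x_i' = x_i − (cap_i+1)): x_1 ≥ 3 gives C(7,2) = 21; x_2 ≥ 6 gives C(4,2) = 6; x_3 ≥ 8 gives C(2,2) = 1. Together 28.
No two caps can be exceeded simultaneously, so the pair terms are all 0.
By inclusion–exclusion the count is 45 − 28 + 0 = 17.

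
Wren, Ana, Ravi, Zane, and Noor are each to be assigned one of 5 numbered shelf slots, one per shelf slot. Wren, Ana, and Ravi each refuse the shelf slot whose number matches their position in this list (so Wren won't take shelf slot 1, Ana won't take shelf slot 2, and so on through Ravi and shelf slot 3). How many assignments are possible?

64

Let Aᵢ (for i ∈ {1, 2, 3}) be the placements that put person i in their forbidden shelf slot. Any j of these fix j positions, leaving (5−j)! ways to fill the rest, and there are C(3,j) ways to pick which j.
By inclusion–exclusion, the number of valid placements is Σ_{j=0}^{3} (−1)^j C(3,j)·(5−j)!.
Computing: 120 − 72 + 18 − 2 = 64.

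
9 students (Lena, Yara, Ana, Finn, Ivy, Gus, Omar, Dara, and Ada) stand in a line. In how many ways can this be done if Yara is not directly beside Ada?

282240

Of the 9! = 362880 arrangements, those with Yara and Ada adjacent number 2 × 8! = 80640 (treat the pair as a block with 2 internal orders).
So 362880 − 80640 = 282240 arrangements keep them apart.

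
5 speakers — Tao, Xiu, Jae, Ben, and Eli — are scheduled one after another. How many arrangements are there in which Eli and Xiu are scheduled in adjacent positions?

Treat {Eli, Xiu} as a single unit. There are 4 units to order, and the pair itself can be ordered 2 ways.
That gives 2 × 4! = 2 × 24 = 48.

48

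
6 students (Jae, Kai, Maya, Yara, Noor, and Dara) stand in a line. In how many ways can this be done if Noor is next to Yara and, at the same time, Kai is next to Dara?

Treat {Noor,Yara} as one block (2 orders) and {Kai,Dara} as another (2 orders).
That leaves 4 units to arrange: 2 × 2 × 4! = 4 × 24 = 96.

96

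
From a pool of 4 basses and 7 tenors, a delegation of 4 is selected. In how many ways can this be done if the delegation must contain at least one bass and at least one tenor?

Total 4-person selections from all 11: C(11,4) = 330.
Selections missing a whole group: no basses → C(7,4) = 35; no tenors → C(4,4) = 1.
Both groups omitted at once is impossible, so 330 − 36 = 294.

294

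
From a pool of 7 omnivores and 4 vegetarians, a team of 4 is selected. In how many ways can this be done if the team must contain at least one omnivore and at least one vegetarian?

With no constraint there are C(11,4) = 330 possible selections.
Selections missing a whole group: no omnivores → C(4,4) = 1; no vegetarians → C(7,4) = 35.
Both groups omitted at once is impossible, so 330 − 36 = 294.

294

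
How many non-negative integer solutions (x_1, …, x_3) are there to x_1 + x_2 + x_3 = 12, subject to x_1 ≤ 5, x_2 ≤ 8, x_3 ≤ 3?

Without the upper bounds there are C(14,2) = 91 ways to split 12 among 3 variables.
Subtract solutions that violate a single cap (substitute x_i' = x_i − (cap_i+1)): x_1 ≥ 6 gives C(8,2) = 28; x_2 ≥ 9 gives C(5,2) = 10; x_3 ≥ 4 gives C(10,2) = 45. Together 83.
Add back pairs where two caps are both exceeded: 0 + 6 + 0 = 6.
By inclusion–exclusion the count is 91 − 83 + 6 = 14.

14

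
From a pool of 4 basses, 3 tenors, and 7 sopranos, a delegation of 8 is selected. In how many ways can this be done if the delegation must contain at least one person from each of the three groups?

Unrestricted: C(14,8) = 3003 ways to pick any 8 of the 14.
Selections missing a whole group: no basses → C(10,8) = 45; no tenors → C(11,8) = 165; no sopranos → C(7,8) = 0.
Add back selections omitting two groups (i.e. drawn from a single group): C(4,8) + C(3,8) + C(7,8) = 0.
By inclusion–exclusion: 3003 − 210 + 0 = 2793.

2793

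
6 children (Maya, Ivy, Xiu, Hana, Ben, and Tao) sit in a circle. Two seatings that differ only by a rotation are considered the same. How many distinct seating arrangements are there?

120

Around a circle, 6 distinct people have 6!/6 = (5)! = 120 rotationally distinct seatings.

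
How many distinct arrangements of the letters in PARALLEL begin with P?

Fix P in the first position and arrange the remaining 7 letters.
Those 7 letters have A appearing twice and L appearing 3 times, giving (7)!/(3!·2!) = 420.

420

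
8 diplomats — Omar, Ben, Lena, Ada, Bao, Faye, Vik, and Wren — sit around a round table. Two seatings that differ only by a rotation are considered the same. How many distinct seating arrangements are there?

5040

Fix one person's seat to break rotational symmetry; the remaining 7 people can be arranged in (7)! = 5040 ways.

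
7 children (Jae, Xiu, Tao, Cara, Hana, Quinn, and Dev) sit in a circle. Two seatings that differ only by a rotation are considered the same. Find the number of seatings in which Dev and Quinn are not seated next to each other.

Without the restriction there are (6)! = 720 seatings.
Those with Dev next to Quinn: fuse the pair into one unit and seat 6 units around a circle — 2·(5)! = 240.
Subtracting, 720 − 240 = 480.

480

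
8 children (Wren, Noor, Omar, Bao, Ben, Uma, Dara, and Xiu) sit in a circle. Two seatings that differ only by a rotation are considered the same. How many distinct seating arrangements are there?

Around a circle, 8 distinct people have 8!/8 = (7)! = 5040 rotationally distinct seatings.

5040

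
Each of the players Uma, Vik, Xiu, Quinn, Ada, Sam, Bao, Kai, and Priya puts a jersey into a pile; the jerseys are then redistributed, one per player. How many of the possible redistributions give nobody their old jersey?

This is the derangement count D_9: permutations of 9 items with no fixed point.
By inclusion–exclusion this is Σ_{j=0}^{9} (−1)^j C(9,j)·(9−j)!.
Computing: 362880 − 362880 + 181440 − 60480 + 15120 − 3024 + 504 − 72 + 9 − 1 = 133496.

133496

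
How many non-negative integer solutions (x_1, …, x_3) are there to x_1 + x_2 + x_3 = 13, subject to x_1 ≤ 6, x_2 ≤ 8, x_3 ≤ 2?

9

Without the upper bounds there are C(15,2) = 105 ways to split 13 among 3 variables.
Subtract solutions that violate a single cap (substitute x_i' = x_i − (cap_i+1)): x_1 ≥ 7 gives C(8,2) = 28; x_2 ≥ 9 gives C(6,2) = 15; x_3 ≥ 3 gives C(12,2) = 66. Together 109.
Add back pairs where two caps are both exceeded: 0 + 10 + 3 = 13.
By inclusion–exclusion the count is 105 − 109 + 13 = 9.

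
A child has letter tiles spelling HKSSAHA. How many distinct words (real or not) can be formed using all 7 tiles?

The 7 letters of HKSSAHA have repeats: A appearing twice, H appearing twice, and S appearing twice.
Dividing 7! = 5040 by 2!·2!·2! = 8 for the repeated letters gives 630.

630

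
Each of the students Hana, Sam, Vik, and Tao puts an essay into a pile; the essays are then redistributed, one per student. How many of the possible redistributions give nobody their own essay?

This is the derangement count D_4: permutations of 4 items with no fixed point.
By inclusion–exclusion this is Σ_{j=0}^{4} (−1)^j C(4,j)·(4−j)!.
Computing: 24 − 24 + 12 − 4 + 1 = 9.

9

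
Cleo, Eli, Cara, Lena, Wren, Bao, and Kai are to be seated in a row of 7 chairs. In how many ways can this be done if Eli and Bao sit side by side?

Glue Eli and Bao into one block (2 internal orders), leaving 6 units to arrange in a row.
So the count is 2·(6)! = 1440.

1440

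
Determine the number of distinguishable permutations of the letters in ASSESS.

The 6 letters of ASSESS have repeats: S appearing 4 times.
Dividing 6! = 720 by 4! = 24 for the repeated letters gives 30.

30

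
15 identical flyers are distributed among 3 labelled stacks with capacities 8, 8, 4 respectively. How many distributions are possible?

Without the upper bounds there are C(17,2) = 136 ways to split 15 among 3 stacks.
Subtract solutions that violate a single cap (substitute x_i' = x_i − (cap_i+1)): x_1 ≥ 9 gives C(8,2) = 28; x_2 ≥ 9 gives C(8,2) = 28; x_3 ≥ 5 gives C(12,2) = 66. Together 122.
Add back pairs where two caps are both exceeded: 0 + 3 + 3 = 6.
By inclusion–exclusion the count is 136 − 122 + 6 = 20.

20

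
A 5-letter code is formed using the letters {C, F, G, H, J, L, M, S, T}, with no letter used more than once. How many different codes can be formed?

Choose and order 5 of the 9 symbols: the first letter has 9 options, the next 8, and so on down to 5.
That product is 9 × 8 × 7 × 6 × 5 = 15120.

15120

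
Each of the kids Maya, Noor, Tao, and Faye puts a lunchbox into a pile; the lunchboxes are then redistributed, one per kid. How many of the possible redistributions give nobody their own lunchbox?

9

This is the derangement count D_4: permutations of 4 items with no fixed point.
By inclusion–exclusion this is Σ_{j=0}^{4} (−1)^j C(4,j)·(4−j)!.
Computing: 24 − 24 + 12 − 4 + 1 = 9.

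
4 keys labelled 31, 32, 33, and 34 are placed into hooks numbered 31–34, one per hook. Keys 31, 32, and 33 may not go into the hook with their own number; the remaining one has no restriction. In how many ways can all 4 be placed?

11

Let Aᵢ (for i ∈ {31, 32, 33}) be the placements that put key i in its forbidden hook. Any j of these fix j positions, leaving (4−j)! ways to fill the rest, and there are C(3,j) ways to pick which j.
By inclusion–exclusion, the number of valid placements is Σ_{j=0}^{3} (−1)^j C(3,j)·(4−j)!.
Computing: 24 − 18 + 6 − 1 = 11.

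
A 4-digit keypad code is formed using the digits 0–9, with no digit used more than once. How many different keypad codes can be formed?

5040

Choose and order 4 of the 10 symbols: the first digit has 10 options, the next 9, then 8, 7.
That product is 10 × 9 × 8 × 7 = 5040.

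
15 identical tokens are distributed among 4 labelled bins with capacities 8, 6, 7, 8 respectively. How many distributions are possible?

364

Ignoring the caps, the number of non-negative solutions to x_1+…+x_4 = 15 is C(18,3) = 816.
Subtract solutions that violate a single cap (substitute x_i' = x_i − (cap_i+1)): x_1 ≥ 9 gives C(9,3) = 84; x_2 ≥ 7 gives C(11,3) = 165; x_3 ≥ 8 gives C(10,3) = 120; x_4 ≥ 9 gives C(9,3) = 84. Together 453.
Add back pairs where two caps are both exceeded: 0 + 0 + 0 + 1 + 0 + 0 = 1.
By inclusion–exclusion the count is 816 − 453 + 1 = 364.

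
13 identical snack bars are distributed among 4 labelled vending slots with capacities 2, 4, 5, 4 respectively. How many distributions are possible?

Ignoring the caps, the number of non-negative solutions to x_1+…+x_4 = 13 is C(16,3) = 560.
Subtract solutions that violate a single cap (substitute x_i' = x_i − (cap_i+1)): x_1 ≥ 3 gives C(13,3) = 286; x_2 ≥ 5 gives C(11,3) = 165; x_3 ≥ 6 gives C(10,3) = 120; x_4 ≥ 5 gives C(11,3) = 165. Together 736.
Add back pairs where two caps are both exceeded: 56 + 35 + 56 + 10 + 20 + 10 = 187.
Subtract triples: 0 + 1 + 0 + 0 = 1.
By inclusion–exclusion the count is 560 − 736 + 187 − 1 = 10.

10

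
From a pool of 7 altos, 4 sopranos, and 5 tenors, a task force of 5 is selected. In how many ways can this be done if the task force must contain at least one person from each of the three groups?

Total 5-person selections from all 16: C(16,5) = 4368.
Selections missing a whole group: no altos → C(9,5) = 126; no sopranos → C(12,5) = 792; no tenors → C(11,5) = 462.
Add back selections omitting two groups (i.e. drawn from a single group): C(7,5) + C(4,5) + C(5,5) = 22.
By inclusion–exclusion: 4368 − 1380 + 22 = 3010.

3010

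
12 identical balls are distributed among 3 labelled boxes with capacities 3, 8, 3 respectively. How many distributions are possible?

6

Without the upper bounds there are C(14,2) = 91 ways to split 12 among 3 boxes.
Subtract solutions that violate a single cap (substitute x_i' = x_i − (cap_i+1)): x_1 ≥ 4 gives C(10,2) = 45; x_2 ≥ 9 gives C(5,2) = 10; x_3 ≥ 4 gives C(10,2) = 45. Together 100.
Add back pairs where two caps are both exceeded: 0 + 15 + 0 = 15.
By inclusion–exclusion the count is 91 − 100 + 15 = 6.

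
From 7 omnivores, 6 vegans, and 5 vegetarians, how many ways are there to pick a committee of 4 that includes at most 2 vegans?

Split by how many vegans are chosen (0 through 2).
Sum: C(6,0)·C(12,4) + C(6,1)·C(12,3) + C(6,2)·C(12,2) = 495 + 1320 + 990 = 2805.

2805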